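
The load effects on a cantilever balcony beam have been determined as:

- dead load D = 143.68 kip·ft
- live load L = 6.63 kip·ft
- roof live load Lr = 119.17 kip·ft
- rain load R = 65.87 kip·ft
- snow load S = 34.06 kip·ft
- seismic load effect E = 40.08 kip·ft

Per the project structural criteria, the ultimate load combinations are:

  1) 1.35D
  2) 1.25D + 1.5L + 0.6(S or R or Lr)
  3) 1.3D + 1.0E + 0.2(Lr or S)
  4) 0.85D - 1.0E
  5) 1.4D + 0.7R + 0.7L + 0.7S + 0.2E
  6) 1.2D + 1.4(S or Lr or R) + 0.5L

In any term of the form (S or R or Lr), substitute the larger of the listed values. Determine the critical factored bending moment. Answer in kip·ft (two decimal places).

342.57 kip·ft

(S or R or Lr) → Lr = 119.17 kip·ft; (Lr or S) → Lr = 119.17 kip·ft; (S or Lr or R) → Lr = 119.17 kip·ft.
1) 1.35(143.68) = 193.97
2) 1.25(143.68) + 1.5(6.63) + 0.6(119.17) = 261.05
3) 1.3(143.68) + 1.0(40.08) + 0.2(119.17) = 250.70
4) 0.85(143.68) - 1.0(40.08) = 82.05
5) 1.4(143.68) + 0.7(65.87) + 0.7(6.63) + 0.7(34.06) + 0.2(40.08) = 283.76
6) 1.2(143.68) + 1.4(119.17) + 0.5(6.63) = 342.57
Maximum is from combination 6.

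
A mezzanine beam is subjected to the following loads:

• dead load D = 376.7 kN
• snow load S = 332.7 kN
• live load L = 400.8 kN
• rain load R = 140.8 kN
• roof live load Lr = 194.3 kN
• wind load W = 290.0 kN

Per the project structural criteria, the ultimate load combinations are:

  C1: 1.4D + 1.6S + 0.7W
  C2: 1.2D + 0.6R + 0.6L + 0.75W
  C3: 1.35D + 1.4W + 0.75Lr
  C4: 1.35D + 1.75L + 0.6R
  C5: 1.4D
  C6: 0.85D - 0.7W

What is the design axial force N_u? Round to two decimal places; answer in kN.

C1: 1.4(376.7) + 1.6(332.7) + 0.7(290.0) = 527.38 + 532.32 + 203.00 = 1262.70
C2: 1.2(376.7) + 0.6(140.8) + 0.6(400.8) + 0.75(290.0) = 452.04 + 84.48 + 240.48 + 217.50 = 994.50
C3: 1.35(376.7) + 1.4(290.0) + 0.75(194.3) = 1060.27
C4: 1.35(376.7) + 1.75(400.8) + 0.6(140.8) = 508.55 + 701.40 + 84.48 = 1294.43
C5: 1.4(376.7) = 527.38
C6: 0.85(376.7) - 0.7(290.0) = 320.20 - 203.00 = 117.20
The controlling combination is 4, giving 1294.43 kN.

1294.43 kN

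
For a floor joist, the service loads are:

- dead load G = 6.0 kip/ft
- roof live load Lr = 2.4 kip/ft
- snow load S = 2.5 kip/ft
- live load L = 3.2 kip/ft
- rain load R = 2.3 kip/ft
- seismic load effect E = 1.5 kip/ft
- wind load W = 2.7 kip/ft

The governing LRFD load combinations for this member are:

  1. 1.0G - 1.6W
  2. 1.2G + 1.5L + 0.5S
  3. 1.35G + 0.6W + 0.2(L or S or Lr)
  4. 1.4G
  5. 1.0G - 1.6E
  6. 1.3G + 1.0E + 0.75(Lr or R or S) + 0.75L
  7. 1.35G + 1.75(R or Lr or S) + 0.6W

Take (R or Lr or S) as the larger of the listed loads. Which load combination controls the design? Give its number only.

(L or S or Lr) → L = 3.2 kip/ft; (Lr or R or S) → S = 2.5 kip/ft; (R or Lr or S) → S = 2.5 kip/ft.
1. 1.0(6.0) - 1.6(2.7) = 1.68
2. 1.2(6.0) + 1.5(3.2) + 0.5(2.5) = 13.25
3. 1.35(6.0) + 0.6(2.7) + 0.2(3.2) = 10.36
4. 1.4(6.0) = 8.40
5. 1.0(6.0) - 1.6(1.5) = 3.60
6. 1.3(6.0) + 1.0(1.5) + 0.75(2.5) + 0.75(3.2) = 13.58
7. 1.35(6.0) + 1.75(2.5) + 0.6(2.7) = 14.10
The largest value is 14.10 kip/ft from combination 7.

Combination 7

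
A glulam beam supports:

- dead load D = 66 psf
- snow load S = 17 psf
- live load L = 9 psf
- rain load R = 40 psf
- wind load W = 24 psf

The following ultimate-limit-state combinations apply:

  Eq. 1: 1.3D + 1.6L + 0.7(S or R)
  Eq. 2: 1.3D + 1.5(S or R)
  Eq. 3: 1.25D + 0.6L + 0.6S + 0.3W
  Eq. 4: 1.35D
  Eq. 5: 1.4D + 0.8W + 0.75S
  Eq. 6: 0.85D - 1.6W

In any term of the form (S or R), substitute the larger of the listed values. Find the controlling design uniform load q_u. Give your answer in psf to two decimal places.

(S or R) → R = 40 psf.
Eq. 1: 1.3(66) + 1.6(9) + 0.7(40) = 85.80 + 14.40 + 28.00 = 128.20
Eq. 2: 1.3(66) + 1.5(40) = 85.80 + 60.00 = 145.80
Eq. 3: 1.25(66) + 0.6(9) + 0.6(17) + 0.3(24) = 82.50 + 5.40 + 10.20 + 7.20 = 105.30
Eq. 4: 1.35(66) = 89.10
Eq. 5: 1.4(66) + 0.8(24) + 0.75(17) = 92.40 + 19.20 + 12.75 = 124.35
Eq. 6: 0.85(66) - 1.6(24) = 56.10 - 38.40 = 17.70
Maximum is from combination 2.

145.80 psf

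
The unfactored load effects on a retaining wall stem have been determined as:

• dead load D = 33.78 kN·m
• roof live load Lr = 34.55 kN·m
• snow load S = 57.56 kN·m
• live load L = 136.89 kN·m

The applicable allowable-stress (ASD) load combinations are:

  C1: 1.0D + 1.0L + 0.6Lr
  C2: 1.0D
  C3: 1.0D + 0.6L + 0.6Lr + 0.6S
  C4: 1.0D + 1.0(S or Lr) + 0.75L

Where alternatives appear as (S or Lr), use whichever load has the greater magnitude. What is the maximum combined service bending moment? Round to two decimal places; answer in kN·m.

(S or Lr) → S = 57.56 kN·m.
C1: 1.0(33.78) + 1.0(136.89) + 0.6(34.55) = 33.78 + 136.89 + 20.73 = 191.40
C2: 1.0(33.78) = 33.78
C3: 1.0(33.78) + 0.6(136.89) + 0.6(34.55) + 0.6(57.56) = 33.78 + 82.13 + 20.73 + 34.54 = 171.18
C4: 1.0(33.78) + 1.0(57.56) + 0.75(136.89) = 33.78 + 57.56 + 102.67 = 194.01
Combination 4 governs: M = 194.01 kN·m.

194.01 kN·m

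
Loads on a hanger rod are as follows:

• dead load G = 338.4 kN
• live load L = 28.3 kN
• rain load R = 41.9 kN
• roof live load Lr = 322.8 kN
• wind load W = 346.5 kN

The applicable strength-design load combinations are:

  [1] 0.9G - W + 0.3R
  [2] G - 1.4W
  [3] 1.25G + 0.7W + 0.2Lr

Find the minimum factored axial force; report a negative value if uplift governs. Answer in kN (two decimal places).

-146.70 kN

[1] 0.9(338.4) - 1.0(346.5) + 0.3(41.9) = 304.56 - 346.50 + 12.57 = -29.37
[2] 1.0(338.4) - 1.4(346.5) = 338.40 - 485.10 = -146.70
[3] 1.25(338.4) + 0.7(346.5) + 0.2(322.8) = 423.00 + 242.55 + 64.56 = 730.11
Combination 2 gives the minimum: -146.70 kN.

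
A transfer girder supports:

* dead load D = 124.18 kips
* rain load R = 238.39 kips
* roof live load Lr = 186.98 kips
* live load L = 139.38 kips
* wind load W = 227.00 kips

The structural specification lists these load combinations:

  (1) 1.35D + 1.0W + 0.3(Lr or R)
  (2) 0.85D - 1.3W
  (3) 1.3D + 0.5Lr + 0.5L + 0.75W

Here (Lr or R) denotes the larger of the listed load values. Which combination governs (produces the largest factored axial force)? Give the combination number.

(Lr or R) → R = 238.39 kips.
(1) 1.35(124.18) + 1.0(227.00) + 0.3(238.39) = 167.64 + 227.00 + 71.52 = 466.16
(2) 0.85(124.18) - 1.3(227.00) = 105.55 - 295.10 = -189.55
(3) 1.3(124.18) + 0.5(186.98) + 0.5(139.38) + 0.75(227.00) = 161.43 + 93.49 + 69.69 + 170.25 = 494.86
The largest value is 494.86 kips from combination 3.

Combination 3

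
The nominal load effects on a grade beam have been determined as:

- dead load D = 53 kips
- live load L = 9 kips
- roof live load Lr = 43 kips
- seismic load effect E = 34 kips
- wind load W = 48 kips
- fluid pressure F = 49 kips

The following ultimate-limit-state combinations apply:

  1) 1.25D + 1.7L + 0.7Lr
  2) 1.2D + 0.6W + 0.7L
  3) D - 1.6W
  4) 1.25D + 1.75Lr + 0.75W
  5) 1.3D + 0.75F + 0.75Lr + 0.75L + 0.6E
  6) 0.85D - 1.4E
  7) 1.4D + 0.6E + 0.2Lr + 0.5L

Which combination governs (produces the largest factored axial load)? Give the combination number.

1) 1.25(53) + 1.7(9) + 0.7(43) = 66.3 + 15.3 + 30.1 = 111.7
2) 1.2(53) + 0.6(48) + 0.7(9) = 63.6 + 28.8 + 6.3 = 98.7
3) 1.0(53) - 1.6(48) = 53.0 - 76.8 = -23.8
4) 1.25(53) + 1.75(43) + 0.75(48) = 177.5
5) 1.3(53) + 0.75(49) + 0.75(43) + 0.75(9) + 0.6(34) = 165.1
6) 0.85(53) - 1.4(34) = -2.6
7) 1.4(53) + 0.6(34) + 0.2(43) + 0.5(9) = 74.2 + 20.4 + 8.6 + 4.5 = 107.7
The largest value is 177.5 kips from combination 4.

Combination 4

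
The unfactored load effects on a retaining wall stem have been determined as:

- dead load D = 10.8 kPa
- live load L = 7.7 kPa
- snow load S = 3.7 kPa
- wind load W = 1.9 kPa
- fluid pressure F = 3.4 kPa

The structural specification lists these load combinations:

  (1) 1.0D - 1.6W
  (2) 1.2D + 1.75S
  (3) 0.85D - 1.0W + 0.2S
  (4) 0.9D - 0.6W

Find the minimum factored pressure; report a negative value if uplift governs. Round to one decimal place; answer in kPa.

7.8 kPa

(1) 1.0(10.8) - 1.6(1.9) = 10.8 - 3.0 = 7.8
(2) 1.2(10.8) + 1.75(3.7) = 19.4
(3) 0.85(10.8) - 1.0(1.9) + 0.2(3.7) = 9.2 - 1.9 + 0.7 = 8.0
(4) 0.9(10.8) - 0.6(1.9) = 9.7 - 1.1 = 8.6
Combination 1 gives the minimum: 7.8 kPa.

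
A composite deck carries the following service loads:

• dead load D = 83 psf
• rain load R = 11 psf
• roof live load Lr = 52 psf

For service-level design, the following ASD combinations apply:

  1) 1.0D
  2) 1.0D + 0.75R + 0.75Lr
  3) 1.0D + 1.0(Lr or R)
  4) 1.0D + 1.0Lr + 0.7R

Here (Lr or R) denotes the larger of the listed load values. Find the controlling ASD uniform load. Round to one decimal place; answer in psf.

142.7 psf

(Lr or R) → Lr = 52 psf.
1) 1.0(83) = 83.0
2) 1.0(83) + 0.75(11) + 0.75(52) = 83.0 + 8.3 + 39.0 = 130.3
3) 1.0(83) + 1.0(52) = 83.0 + 52.0 = 135.0
4) 1.0(83) + 1.0(52) + 0.7(11) = 83.0 + 52.0 + 7.7 = 142.7
Combination 4 governs: q = 142.7 psf.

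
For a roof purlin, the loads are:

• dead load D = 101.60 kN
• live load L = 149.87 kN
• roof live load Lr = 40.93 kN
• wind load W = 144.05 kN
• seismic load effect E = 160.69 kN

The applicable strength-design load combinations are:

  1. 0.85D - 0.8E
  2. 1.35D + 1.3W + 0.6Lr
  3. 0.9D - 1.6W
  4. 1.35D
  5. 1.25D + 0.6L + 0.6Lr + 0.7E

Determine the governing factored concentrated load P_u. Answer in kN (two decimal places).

1. 0.85(101.60) - 0.8(160.69) = 86.36 - 128.55 = -42.19
2. 1.35(101.60) + 1.3(144.05) + 0.6(40.93) = 348.98
3. 0.9(101.60) - 1.6(144.05) = 91.44 - 230.48 = -139.04
4. 1.35(101.60) = 137.16
5. 1.25(101.60) + 0.6(149.87) + 0.6(40.93) + 0.7(160.69) = 127.00 + 89.92 + 24.56 + 112.48 = 353.96
The controlling combination is 5, giving 353.96 kN.

353.96 kN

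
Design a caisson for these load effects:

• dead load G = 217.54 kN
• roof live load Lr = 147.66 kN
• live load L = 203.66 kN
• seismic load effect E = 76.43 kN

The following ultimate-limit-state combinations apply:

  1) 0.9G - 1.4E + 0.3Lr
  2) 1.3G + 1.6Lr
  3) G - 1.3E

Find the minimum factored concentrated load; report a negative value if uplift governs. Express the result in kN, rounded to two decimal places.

118.18 kN

1) 0.9(217.54) - 1.4(76.43) + 0.3(147.66) = 133.08
2) 1.3(217.54) + 1.6(147.66) = 282.80 + 236.26 = 519.06
3) 1.0(217.54) - 1.3(76.43) = 217.54 - 99.36 = 118.18
Combination 3 gives the minimum: 118.18 kN.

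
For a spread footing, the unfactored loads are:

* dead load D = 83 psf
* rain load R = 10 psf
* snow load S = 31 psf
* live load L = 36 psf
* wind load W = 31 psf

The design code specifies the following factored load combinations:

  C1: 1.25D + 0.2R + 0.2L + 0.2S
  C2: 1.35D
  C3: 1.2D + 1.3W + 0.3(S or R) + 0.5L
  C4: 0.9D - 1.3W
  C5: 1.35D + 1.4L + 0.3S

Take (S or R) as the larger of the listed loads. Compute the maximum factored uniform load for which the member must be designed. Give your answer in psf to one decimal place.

(S or R) → S = 31 psf.
C1: 1.25(83) + 0.2(10) + 0.2(36) + 0.2(31) = 119.2
C2: 1.35(83) = 112.1
C3: 1.2(83) + 1.3(31) + 0.3(31) + 0.5(36) = 167.2
C4: 0.9(83) - 1.3(31) = 34.4
C5: 1.35(83) + 1.4(36) + 0.3(31) = 171.8
The controlling combination is 5, giving 171.8 psf.

171.8 psf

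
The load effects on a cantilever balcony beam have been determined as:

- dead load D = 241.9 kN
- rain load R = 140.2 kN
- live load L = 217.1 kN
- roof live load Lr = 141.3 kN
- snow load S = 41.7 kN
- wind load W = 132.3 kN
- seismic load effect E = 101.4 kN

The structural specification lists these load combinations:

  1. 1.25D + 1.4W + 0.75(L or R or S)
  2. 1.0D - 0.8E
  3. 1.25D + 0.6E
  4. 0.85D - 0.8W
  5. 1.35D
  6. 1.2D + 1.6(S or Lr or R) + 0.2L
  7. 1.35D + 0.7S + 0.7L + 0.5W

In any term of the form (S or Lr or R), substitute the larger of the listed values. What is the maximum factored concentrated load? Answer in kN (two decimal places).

650.42 kN

(L or R or S) → L = 217.1 kN; (S or Lr or R) → Lr = 141.3 kN.
1. 1.25(241.9) + 1.4(132.3) + 0.75(217.1) = 650.42
2. 1.0(241.9) - 0.8(101.4) = 241.90 - 81.12 = 160.78
3. 1.25(241.9) + 0.6(101.4) = 302.38 + 60.84 = 363.22
4. 0.85(241.9) - 0.8(132.3) = 205.62 - 105.84 = 99.78
5. 1.35(241.9) = 326.57
6. 1.2(241.9) + 1.6(141.3) + 0.2(217.1) = 290.28 + 226.08 + 43.42 = 559.78
7. 1.35(241.9) + 0.7(41.7) + 0.7(217.1) + 0.5(132.3) = 326.57 + 29.19 + 151.97 + 66.15 = 573.88
Combination 1 governs: P_u = 650.42 kN.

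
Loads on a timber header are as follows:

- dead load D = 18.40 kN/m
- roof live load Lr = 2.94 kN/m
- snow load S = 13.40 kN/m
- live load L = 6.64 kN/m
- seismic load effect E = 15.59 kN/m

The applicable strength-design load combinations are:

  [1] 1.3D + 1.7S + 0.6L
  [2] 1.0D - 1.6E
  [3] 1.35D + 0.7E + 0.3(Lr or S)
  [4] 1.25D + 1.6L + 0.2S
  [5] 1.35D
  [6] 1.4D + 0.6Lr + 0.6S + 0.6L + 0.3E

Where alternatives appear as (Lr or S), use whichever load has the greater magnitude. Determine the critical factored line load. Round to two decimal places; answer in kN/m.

(Lr or S) → S = 13.40 kN/m.
[1] 1.3(18.40) + 1.7(13.40) + 0.6(6.64) = 23.92 + 22.78 + 3.98 = 50.68
[2] 1.0(18.40) - 1.6(15.59) = 18.40 - 24.94 = -6.54
[3] 1.35(18.40) + 0.7(15.59) + 0.3(13.40) = 24.84 + 10.91 + 4.02 = 39.77
[4] 1.25(18.40) + 1.6(6.64) + 0.2(13.40) = 23.00 + 10.62 + 2.68 = 36.30
[5] 1.35(18.40) = 24.84
[6] 1.4(18.40) + 0.6(2.94) + 0.6(13.40) + 0.6(6.64) + 0.3(15.59) = 44.23
Combination 1 governs: w_u = 50.68 kN/m.

50.68 kN/m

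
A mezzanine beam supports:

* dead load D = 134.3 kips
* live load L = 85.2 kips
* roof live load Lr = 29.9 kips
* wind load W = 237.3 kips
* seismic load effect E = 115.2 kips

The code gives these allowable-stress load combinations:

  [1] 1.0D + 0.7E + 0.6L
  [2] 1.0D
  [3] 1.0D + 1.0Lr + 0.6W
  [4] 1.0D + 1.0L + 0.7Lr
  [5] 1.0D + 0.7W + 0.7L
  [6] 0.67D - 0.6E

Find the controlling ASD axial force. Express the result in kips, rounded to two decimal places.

[1] 1.0(134.3) + 0.7(115.2) + 0.6(85.2) = 266.06
[2] 1.0(134.3) = 134.30
[3] 1.0(134.3) + 1.0(29.9) + 0.6(237.3) = 306.58
[4] 1.0(134.3) + 1.0(85.2) + 0.7(29.9) = 240.43
[5] 1.0(134.3) + 0.7(237.3) + 0.7(85.2) = 360.05
[6] 0.67(134.3) - 0.6(115.2) = 20.86
The controlling combination is 5, giving 360.05 kips.

360.05 kips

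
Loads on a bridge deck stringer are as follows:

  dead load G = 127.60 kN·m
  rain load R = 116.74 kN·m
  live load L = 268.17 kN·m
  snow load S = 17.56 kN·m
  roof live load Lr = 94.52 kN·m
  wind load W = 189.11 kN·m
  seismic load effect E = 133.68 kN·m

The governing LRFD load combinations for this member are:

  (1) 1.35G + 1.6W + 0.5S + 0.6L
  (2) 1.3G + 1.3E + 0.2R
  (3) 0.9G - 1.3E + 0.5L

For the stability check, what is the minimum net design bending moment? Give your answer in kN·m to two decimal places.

75.14 kN·m

(1) 1.35(127.60) + 1.6(189.11) + 0.5(17.56) + 0.6(268.17) = 172.26 + 302.58 + 8.78 + 160.90 = 644.52
(2) 1.3(127.60) + 1.3(133.68) + 0.2(116.74) = 165.88 + 173.78 + 23.35 = 363.01
(3) 0.9(127.60) - 1.3(133.68) + 0.5(268.17) = 75.14
Combination 3 gives the minimum: 75.14 kN·m.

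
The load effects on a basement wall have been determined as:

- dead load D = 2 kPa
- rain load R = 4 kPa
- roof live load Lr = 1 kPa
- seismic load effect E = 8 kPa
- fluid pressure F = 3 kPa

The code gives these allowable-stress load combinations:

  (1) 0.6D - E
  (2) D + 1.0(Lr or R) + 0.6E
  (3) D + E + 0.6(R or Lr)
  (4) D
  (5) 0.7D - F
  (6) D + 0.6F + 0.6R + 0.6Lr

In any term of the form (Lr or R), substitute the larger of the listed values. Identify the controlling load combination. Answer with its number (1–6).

(Lr or R) → R = 4 kPa; (R or Lr) → R = 4 kPa.
(1) 0.6(2) - 1.0(8) = 1.20 - 8.00 = -6.80
(2) 1.0(2) + 1.0(4) + 0.6(8) = 2.00 + 4.00 + 4.80 = 10.80
(3) 1.0(2) + 1.0(8) + 0.6(4) = 2.00 + 8.00 + 2.40 = 12.40
(4) 1.0(2) = 2.00
(5) 0.7(2) - 1.0(3) = 1.40 - 3.00 = -1.60
(6) 1.0(2) + 0.6(3) + 0.6(4) + 0.6(1) = 2.00 + 1.80 + 2.40 + 0.60 = 6.80
The largest value is 12.40 kPa from combination 3.

Combination 3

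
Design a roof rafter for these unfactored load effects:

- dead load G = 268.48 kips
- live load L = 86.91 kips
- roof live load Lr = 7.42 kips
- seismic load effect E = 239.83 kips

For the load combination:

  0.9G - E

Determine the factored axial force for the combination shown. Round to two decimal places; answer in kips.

1.80 kips

0.9(268.48) - 1.0(239.83) = 241.63 - 239.83 = 1.80
P_u = 1.80 kips.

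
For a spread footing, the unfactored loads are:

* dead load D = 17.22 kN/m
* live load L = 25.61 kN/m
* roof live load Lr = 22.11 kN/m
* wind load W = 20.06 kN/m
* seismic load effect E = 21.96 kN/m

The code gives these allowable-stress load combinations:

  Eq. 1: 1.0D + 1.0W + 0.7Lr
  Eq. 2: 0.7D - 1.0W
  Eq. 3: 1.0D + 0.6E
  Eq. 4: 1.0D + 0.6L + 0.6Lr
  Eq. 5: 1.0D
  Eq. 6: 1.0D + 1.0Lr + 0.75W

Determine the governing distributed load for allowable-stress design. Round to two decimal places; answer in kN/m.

Eq. 1: 1.0(17.22) + 1.0(20.06) + 0.7(22.11) = 52.76
Eq. 2: 0.7(17.22) - 1.0(20.06) = -8.01
Eq. 3: 1.0(17.22) + 0.6(21.96) = 30.40
Eq. 4: 1.0(17.22) + 0.6(25.61) + 0.6(22.11) = 45.85
Eq. 5: 1.0(17.22) = 17.22
Eq. 6: 1.0(17.22) + 1.0(22.11) + 0.75(20.06) = 54.38
Maximum is from combination 6.

54.38 kN/m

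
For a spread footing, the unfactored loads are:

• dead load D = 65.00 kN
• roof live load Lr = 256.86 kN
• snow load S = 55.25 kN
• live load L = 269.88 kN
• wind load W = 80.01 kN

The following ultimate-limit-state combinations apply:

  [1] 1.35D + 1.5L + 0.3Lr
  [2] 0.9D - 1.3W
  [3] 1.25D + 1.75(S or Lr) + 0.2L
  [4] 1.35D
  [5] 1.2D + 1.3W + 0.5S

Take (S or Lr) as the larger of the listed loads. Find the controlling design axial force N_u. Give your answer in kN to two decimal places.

(S or Lr) → Lr = 256.86 kN.
[1] 1.35(65.00) + 1.5(269.88) + 0.3(256.86) = 87.75 + 404.82 + 77.06 = 569.63
[2] 0.9(65.00) - 1.3(80.01) = 58.50 - 104.01 = -45.51
[3] 1.25(65.00) + 1.75(256.86) + 0.2(269.88) = 584.73
[4] 1.35(65.00) = 87.75
[5] 1.2(65.00) + 1.3(80.01) + 0.5(55.25) = 78.00 + 104.01 + 27.63 = 209.64
Maximum is from combination 3.

584.73 kN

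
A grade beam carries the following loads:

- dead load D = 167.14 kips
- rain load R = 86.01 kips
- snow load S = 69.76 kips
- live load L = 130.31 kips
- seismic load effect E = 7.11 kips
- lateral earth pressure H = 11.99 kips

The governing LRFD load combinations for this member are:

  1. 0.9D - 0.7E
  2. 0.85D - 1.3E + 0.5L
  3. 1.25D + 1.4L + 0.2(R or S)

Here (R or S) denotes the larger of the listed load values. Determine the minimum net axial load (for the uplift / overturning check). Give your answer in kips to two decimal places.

145.45 kips

(R or S) → R = 86.01 kips.
1. 0.9(167.14) - 0.7(7.11) = 150.43 - 4.98 = 145.45
2. 0.85(167.14) - 1.3(7.11) + 0.5(130.31) = 197.98
3. 1.25(167.14) + 1.4(130.31) + 0.2(86.01) = 208.93 + 182.43 + 17.20 = 408.56
Combination 1 gives the minimum: 145.45 kips.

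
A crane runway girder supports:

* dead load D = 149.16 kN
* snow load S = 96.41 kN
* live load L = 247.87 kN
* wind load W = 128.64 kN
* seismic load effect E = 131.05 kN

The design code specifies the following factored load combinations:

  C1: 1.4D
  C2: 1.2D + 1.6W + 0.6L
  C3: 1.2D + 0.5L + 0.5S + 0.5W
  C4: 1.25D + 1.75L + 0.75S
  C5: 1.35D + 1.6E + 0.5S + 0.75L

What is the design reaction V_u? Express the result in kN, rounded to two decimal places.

692.53 kN

C1: 1.4(149.16) = 208.82
C2: 1.2(149.16) + 1.6(128.64) + 0.6(247.87) = 533.54
C3: 1.2(149.16) + 0.5(247.87) + 0.5(96.41) + 0.5(128.64) = 415.45
C4: 1.25(149.16) + 1.75(247.87) + 0.75(96.41) = 186.45 + 433.77 + 72.31 = 692.53
C5: 1.35(149.16) + 1.6(131.05) + 0.5(96.41) + 0.75(247.87) = 645.15
Maximum is from combination 4.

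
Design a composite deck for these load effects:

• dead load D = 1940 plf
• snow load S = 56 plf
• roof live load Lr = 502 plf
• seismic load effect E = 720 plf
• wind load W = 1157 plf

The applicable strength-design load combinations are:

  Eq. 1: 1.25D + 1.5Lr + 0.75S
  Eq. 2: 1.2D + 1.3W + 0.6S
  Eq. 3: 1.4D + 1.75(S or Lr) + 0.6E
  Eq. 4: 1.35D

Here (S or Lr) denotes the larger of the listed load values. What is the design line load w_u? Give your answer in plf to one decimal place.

4026.5 plf

(S or Lr) → Lr = 502 plf.
Eq. 1: 1.25(1940) + 1.5(502) + 0.75(56) = 2425.0 + 753.0 + 42.0 = 3220.0
Eq. 2: 1.2(1940) + 1.3(1157) + 0.6(56) = 2328.0 + 1504.1 + 33.6 = 3865.7
Eq. 3: 1.4(1940) + 1.75(502) + 0.6(720) = 2716.0 + 878.5 + 432.0 = 4026.5
Eq. 4: 1.35(1940) = 2619.0
The controlling combination is 3, giving 4026.5 plf.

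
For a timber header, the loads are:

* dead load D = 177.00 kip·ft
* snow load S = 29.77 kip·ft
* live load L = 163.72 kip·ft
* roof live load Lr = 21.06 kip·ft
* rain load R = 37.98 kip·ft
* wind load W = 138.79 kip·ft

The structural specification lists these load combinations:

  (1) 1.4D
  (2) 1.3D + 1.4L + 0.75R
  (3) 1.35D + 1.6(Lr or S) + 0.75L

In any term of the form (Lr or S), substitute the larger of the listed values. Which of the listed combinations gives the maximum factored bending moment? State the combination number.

Combination 2

(Lr or S) → S = 29.77 kip·ft.
(1) 1.4(177.00) = 247.80
(2) 1.3(177.00) + 1.4(163.72) + 0.75(37.98) = 487.79
(3) 1.35(177.00) + 1.6(29.77) + 0.75(163.72) = 238.95 + 47.63 + 122.79 = 409.37
The largest value is 487.79 kip·ft from combination 2.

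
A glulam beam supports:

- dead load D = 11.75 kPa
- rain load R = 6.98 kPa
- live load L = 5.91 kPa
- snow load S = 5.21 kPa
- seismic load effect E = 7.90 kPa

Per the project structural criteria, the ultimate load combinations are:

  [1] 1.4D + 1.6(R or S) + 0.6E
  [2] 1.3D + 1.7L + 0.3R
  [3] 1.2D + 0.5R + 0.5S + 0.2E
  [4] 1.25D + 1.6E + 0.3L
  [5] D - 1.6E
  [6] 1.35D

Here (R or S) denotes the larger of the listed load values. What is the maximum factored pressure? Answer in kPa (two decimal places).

32.36 kPa

(R or S) → R = 6.98 kPa.
[1] 1.4(11.75) + 1.6(6.98) + 0.6(7.90) = 16.45 + 11.17 + 4.74 = 32.36
[2] 1.3(11.75) + 1.7(5.91) + 0.3(6.98) = 15.28 + 10.05 + 2.09 = 27.42
[3] 1.2(11.75) + 0.5(6.98) + 0.5(5.21) + 0.2(7.90) = 14.10 + 3.49 + 2.61 + 1.58 = 21.78
[4] 1.25(11.75) + 1.6(7.90) + 0.3(5.91) = 14.69 + 12.64 + 1.77 = 29.10
[5] 1.0(11.75) - 1.6(7.90) = 11.75 - 12.64 = -0.89
[6] 1.35(11.75) = 15.86
Maximum is from combination 1.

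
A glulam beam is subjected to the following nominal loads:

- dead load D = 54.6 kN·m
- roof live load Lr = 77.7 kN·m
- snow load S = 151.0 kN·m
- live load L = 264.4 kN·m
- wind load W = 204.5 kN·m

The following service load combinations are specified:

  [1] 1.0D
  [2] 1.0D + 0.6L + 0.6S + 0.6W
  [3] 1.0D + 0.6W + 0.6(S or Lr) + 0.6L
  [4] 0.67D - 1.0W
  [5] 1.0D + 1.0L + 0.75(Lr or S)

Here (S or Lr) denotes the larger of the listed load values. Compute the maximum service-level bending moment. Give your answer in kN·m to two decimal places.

(S or Lr) → S = 151.0 kN·m; (Lr or S) → S = 151.0 kN·m.
[1] 1.0(54.6) = 54.60
[2] 1.0(54.6) + 0.6(264.4) + 0.6(151.0) + 0.6(204.5) = 426.54
[3] 1.0(54.6) + 0.6(204.5) + 0.6(151.0) + 0.6(264.4) = 426.54
[4] 0.67(54.6) - 1.0(204.5) = -167.92
[5] 1.0(54.6) + 1.0(264.4) + 0.75(151.0) = 432.25
Maximum is from combination 5.

432.25 kN·m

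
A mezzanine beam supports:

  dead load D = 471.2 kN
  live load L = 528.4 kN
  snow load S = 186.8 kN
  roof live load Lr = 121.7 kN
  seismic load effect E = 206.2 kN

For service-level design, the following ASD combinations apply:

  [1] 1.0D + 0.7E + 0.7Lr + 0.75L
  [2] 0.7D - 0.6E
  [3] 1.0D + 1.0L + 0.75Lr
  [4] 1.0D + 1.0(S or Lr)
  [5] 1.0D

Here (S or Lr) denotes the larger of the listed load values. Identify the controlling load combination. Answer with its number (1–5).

Combination 1

(S or Lr) → S = 186.8 kN.
[1] 1.0(471.2) + 0.7(206.2) + 0.7(121.7) + 0.75(528.4) = 1097.0
[2] 0.7(471.2) - 0.6(206.2) = 206.1
[3] 1.0(471.2) + 1.0(528.4) + 0.75(121.7) = 1090.9
[4] 1.0(471.2) + 1.0(186.8) = 658.0
[5] 1.0(471.2) = 471.2
The largest value is 1097.0 kN from combination 1.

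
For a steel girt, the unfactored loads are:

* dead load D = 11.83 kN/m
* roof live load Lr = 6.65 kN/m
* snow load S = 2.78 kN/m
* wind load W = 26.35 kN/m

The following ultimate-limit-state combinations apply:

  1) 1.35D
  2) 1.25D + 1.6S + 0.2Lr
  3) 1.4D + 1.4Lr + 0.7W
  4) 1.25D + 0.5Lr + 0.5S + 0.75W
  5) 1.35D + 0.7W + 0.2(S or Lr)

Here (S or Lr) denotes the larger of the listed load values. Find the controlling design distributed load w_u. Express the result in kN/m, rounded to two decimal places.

44.32 kN/m

(S or Lr) → Lr = 6.65 kN/m.
1) 1.35(11.83) = 15.97
2) 1.25(11.83) + 1.6(2.78) + 0.2(6.65) = 20.57
3) 1.4(11.83) + 1.4(6.65) + 0.7(26.35) = 44.32
4) 1.25(11.83) + 0.5(6.65) + 0.5(2.78) + 0.75(26.35) = 39.27
5) 1.35(11.83) + 0.7(26.35) + 0.2(6.65) = 35.75
The controlling combination is 3, giving 44.32 kN/m.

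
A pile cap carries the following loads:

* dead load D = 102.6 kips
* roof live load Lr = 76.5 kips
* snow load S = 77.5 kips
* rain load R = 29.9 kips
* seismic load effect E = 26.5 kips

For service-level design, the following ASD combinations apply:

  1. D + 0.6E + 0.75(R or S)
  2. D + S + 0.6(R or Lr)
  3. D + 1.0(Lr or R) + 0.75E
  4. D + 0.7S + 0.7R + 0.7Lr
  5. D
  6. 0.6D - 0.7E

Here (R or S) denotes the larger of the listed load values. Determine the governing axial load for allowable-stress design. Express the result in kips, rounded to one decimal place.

231.3 kips

(R or S) → S = 77.5 kips; (R or Lr) → Lr = 76.5 kips; (Lr or R) → Lr = 76.5 kips.
1. 1.0(102.6) + 0.6(26.5) + 0.75(77.5) = 102.6 + 15.9 + 58.1 = 176.6
2. 1.0(102.6) + 1.0(77.5) + 0.6(76.5) = 102.6 + 77.5 + 45.9 = 226.0
3. 1.0(102.6) + 1.0(76.5) + 0.75(26.5) = 102.6 + 76.5 + 19.9 = 199.0
4. 1.0(102.6) + 0.7(77.5) + 0.7(29.9) + 0.7(76.5) = 231.3
5. 1.0(102.6) = 102.6
6. 0.6(102.6) - 0.7(26.5) = 61.6 - 18.6 = 43.0
Combination 4 governs: P = 231.3 kips.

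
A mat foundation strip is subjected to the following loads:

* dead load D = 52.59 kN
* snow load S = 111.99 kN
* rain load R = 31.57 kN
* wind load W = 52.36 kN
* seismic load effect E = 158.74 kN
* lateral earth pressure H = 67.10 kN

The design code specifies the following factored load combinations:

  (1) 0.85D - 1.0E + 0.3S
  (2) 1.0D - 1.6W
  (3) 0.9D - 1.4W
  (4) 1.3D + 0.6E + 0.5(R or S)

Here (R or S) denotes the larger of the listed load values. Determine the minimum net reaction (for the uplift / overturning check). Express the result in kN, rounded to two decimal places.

(R or S) → S = 111.99 kN.
(1) 0.85(52.59) - 1.0(158.74) + 0.3(111.99) = 44.70 - 158.74 + 33.60 = -80.44
(2) 1.0(52.59) - 1.6(52.36) = 52.59 - 83.78 = -31.19
(3) 0.9(52.59) - 1.4(52.36) = 47.33 - 73.30 = -25.97
(4) 1.3(52.59) + 0.6(158.74) + 0.5(111.99) = 68.37 + 95.24 + 56.00 = 219.61
Combination 1 gives the minimum: -80.44 kN.

-80.44 kN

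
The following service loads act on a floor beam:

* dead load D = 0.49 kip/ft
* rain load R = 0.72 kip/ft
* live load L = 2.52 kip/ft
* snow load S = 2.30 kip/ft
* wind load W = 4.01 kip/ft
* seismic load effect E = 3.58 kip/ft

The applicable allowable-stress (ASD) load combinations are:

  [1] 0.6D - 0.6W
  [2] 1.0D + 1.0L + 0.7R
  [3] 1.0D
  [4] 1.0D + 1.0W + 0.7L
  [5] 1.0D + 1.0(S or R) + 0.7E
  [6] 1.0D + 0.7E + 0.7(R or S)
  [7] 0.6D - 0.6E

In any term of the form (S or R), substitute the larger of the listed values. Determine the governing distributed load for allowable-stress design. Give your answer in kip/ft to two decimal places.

6.26 kip/ft

(S or R) → S = 2.30 kip/ft; (R or S) → S = 2.30 kip/ft.
[1] 0.6(0.49) - 0.6(4.01) = -2.11
[2] 1.0(0.49) + 1.0(2.52) + 0.7(0.72) = 0.49 + 2.52 + 0.50 = 3.51
[3] 1.0(0.49) = 0.49
[4] 1.0(0.49) + 1.0(4.01) + 0.7(2.52) = 0.49 + 4.01 + 1.76 = 6.26
[5] 1.0(0.49) + 1.0(2.30) + 0.7(3.58) = 0.49 + 2.30 + 2.51 = 5.30
[6] 1.0(0.49) + 0.7(3.58) + 0.7(2.30) = 0.49 + 2.51 + 1.61 = 4.61
[7] 0.6(0.49) - 0.6(3.58) = -1.85
Combination 4 governs: w = 6.26 kip/ft.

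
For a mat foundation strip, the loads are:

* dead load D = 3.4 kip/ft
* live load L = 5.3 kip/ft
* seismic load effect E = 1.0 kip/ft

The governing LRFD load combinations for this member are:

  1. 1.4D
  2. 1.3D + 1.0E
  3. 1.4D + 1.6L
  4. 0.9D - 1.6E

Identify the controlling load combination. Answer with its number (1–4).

Combination 3

1. 1.4(3.4) = 4.76
2. 1.3(3.4) + 1.0(1.0) = 4.42 + 1.00 = 5.42
3. 1.4(3.4) + 1.6(5.3) = 4.76 + 8.48 = 13.24
4. 0.9(3.4) - 1.6(1.0) = 3.06 - 1.60 = 1.46
The largest value is 13.24 kip/ft from combination 3.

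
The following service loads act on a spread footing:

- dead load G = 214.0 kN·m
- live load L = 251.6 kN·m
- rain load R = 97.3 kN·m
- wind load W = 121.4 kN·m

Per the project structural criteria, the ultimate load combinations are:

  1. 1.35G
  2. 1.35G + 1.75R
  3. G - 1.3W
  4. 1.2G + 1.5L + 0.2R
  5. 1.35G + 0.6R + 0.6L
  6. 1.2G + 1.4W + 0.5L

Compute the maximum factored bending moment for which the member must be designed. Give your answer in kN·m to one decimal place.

653.7 kN·m

1. 1.35(214.0) = 288.9
2. 1.35(214.0) + 1.75(97.3) = 288.9 + 170.3 = 459.2
3. 1.0(214.0) - 1.3(121.4) = 214.0 - 157.8 = 56.2
4. 1.2(214.0) + 1.5(251.6) + 0.2(97.3) = 256.8 + 377.4 + 19.5 = 653.7
5. 1.35(214.0) + 0.6(97.3) + 0.6(251.6) = 498.2
6. 1.2(214.0) + 1.4(121.4) + 0.5(251.6) = 256.8 + 170.0 + 125.8 = 552.6
Combination 4 governs: M_u = 653.7 kN·m.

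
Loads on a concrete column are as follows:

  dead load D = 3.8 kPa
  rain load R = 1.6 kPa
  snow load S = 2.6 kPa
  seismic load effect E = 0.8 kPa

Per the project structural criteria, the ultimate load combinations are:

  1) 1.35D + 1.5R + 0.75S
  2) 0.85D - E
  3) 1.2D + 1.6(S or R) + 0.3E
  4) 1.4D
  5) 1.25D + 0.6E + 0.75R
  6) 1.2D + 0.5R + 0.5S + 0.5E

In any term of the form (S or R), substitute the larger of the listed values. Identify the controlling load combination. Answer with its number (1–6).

Combination 1

(S or R) → S = 2.6 kPa.
1) 1.35(3.8) + 1.5(1.6) + 0.75(2.6) = 5.13 + 2.40 + 1.95 = 9.48
2) 0.85(3.8) - 1.0(0.8) = 3.23 - 0.80 = 2.43
3) 1.2(3.8) + 1.6(2.6) + 0.3(0.8) = 4.56 + 4.16 + 0.24 = 8.96
4) 1.4(3.8) = 5.32
5) 1.25(3.8) + 0.6(0.8) + 0.75(1.6) = 4.75 + 0.48 + 1.20 = 6.43
6) 1.2(3.8) + 0.5(1.6) + 0.5(2.6) + 0.5(0.8) = 4.56 + 0.80 + 1.30 + 0.40 = 7.06
The largest value is 9.48 kPa from combination 1.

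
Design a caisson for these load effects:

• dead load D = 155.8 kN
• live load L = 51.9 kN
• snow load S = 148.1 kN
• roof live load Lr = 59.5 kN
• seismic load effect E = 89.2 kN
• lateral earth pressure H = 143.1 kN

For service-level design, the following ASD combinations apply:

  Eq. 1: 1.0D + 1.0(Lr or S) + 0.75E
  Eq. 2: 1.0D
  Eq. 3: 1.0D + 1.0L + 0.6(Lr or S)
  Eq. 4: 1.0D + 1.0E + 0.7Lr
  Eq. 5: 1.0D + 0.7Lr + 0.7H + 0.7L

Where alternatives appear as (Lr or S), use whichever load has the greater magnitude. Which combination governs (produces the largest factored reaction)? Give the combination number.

(Lr or S) → S = 148.1 kN.
Eq. 1: 1.0(155.8) + 1.0(148.1) + 0.75(89.2) = 155.8 + 148.1 + 66.9 = 370.8
Eq. 2: 1.0(155.8) = 155.8
Eq. 3: 1.0(155.8) + 1.0(51.9) + 0.6(148.1) = 155.8 + 51.9 + 88.9 = 296.6
Eq. 4: 1.0(155.8) + 1.0(89.2) + 0.7(59.5) = 155.8 + 89.2 + 41.7 = 286.7
Eq. 5: 1.0(155.8) + 0.7(59.5) + 0.7(143.1) + 0.7(51.9) = 155.8 + 41.7 + 100.2 + 36.3 = 334.0
The largest value is 370.8 kN from combination 1.

Combination 1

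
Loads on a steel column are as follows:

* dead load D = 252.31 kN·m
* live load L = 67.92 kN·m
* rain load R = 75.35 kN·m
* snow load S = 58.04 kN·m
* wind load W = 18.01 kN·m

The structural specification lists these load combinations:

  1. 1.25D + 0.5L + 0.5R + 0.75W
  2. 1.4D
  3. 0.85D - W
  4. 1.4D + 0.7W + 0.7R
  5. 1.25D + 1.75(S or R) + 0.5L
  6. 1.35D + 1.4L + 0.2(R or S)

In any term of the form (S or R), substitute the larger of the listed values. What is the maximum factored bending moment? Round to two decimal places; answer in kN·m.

(S or R) → R = 75.35 kN·m; (R or S) → R = 75.35 kN·m.
1. 1.25(252.31) + 0.5(67.92) + 0.5(75.35) + 0.75(18.01) = 400.53
2. 1.4(252.31) = 353.23
3. 0.85(252.31) - 1.0(18.01) = 214.46 - 18.01 = 196.45
4. 1.4(252.31) + 0.7(18.01) + 0.7(75.35) = 353.23 + 12.61 + 52.75 = 418.59
5. 1.25(252.31) + 1.75(75.35) + 0.5(67.92) = 315.39 + 131.86 + 33.96 = 481.21
6. 1.35(252.31) + 1.4(67.92) + 0.2(75.35) = 340.62 + 95.09 + 15.07 = 450.78
Combination 5 governs: M_u = 481.21 kN·m.

481.21 kN·m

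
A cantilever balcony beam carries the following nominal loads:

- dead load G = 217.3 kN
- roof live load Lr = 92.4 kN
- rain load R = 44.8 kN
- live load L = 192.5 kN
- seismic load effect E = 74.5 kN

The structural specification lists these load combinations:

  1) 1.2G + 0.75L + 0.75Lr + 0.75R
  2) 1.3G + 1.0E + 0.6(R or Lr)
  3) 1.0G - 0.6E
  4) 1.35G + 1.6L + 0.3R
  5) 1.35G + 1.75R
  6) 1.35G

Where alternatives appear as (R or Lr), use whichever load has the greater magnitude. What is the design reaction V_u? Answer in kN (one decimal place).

(R or Lr) → Lr = 92.4 kN.
1) 1.2(217.3) + 0.75(192.5) + 0.75(92.4) + 0.75(44.8) = 508.0
2) 1.3(217.3) + 1.0(74.5) + 0.6(92.4) = 282.5 + 74.5 + 55.4 = 412.4
3) 1.0(217.3) - 0.6(74.5) = 217.3 - 44.7 = 172.6
4) 1.35(217.3) + 1.6(192.5) + 0.3(44.8) = 293.4 + 308.0 + 13.4 = 614.8
5) 1.35(217.3) + 1.75(44.8) = 293.4 + 78.4 = 371.8
6) 1.35(217.3) = 293.4
Maximum is from combination 4.

614.8 kN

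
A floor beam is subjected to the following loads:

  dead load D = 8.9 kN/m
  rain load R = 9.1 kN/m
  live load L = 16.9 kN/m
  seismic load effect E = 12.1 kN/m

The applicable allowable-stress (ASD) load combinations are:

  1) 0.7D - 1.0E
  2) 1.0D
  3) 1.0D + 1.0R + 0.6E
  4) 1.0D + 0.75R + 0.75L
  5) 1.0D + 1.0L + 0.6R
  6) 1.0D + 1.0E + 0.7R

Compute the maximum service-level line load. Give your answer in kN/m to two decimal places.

31.26 kN/m

1) 0.7(8.9) - 1.0(12.1) = 6.23 - 12.10 = -5.87
2) 1.0(8.9) = 8.90
3) 1.0(8.9) + 1.0(9.1) + 0.6(12.1) = 8.90 + 9.10 + 7.26 = 25.26
4) 1.0(8.9) + 0.75(9.1) + 0.75(16.9) = 28.40
5) 1.0(8.9) + 1.0(16.9) + 0.6(9.1) = 8.90 + 16.90 + 5.46 = 31.26
6) 1.0(8.9) + 1.0(12.1) + 0.7(9.1) = 8.90 + 12.10 + 6.37 = 27.37
Combination 5 governs: w = 31.26 kN/m.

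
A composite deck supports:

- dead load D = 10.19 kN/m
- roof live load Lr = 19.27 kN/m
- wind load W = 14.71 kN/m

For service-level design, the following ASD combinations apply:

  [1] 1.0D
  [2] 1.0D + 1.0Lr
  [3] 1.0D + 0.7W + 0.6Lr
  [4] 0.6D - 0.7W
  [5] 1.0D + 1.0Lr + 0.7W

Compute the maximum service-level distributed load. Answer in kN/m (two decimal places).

[1] 1.0(10.19) = 10.19
[2] 1.0(10.19) + 1.0(19.27) = 29.46
[3] 1.0(10.19) + 0.7(14.71) + 0.6(19.27) = 32.05
[4] 0.6(10.19) - 0.7(14.71) = -4.18
[5] 1.0(10.19) + 1.0(19.27) + 0.7(14.71) = 39.76
The controlling combination is 5, giving 39.76 kN/m.

39.76 kN/m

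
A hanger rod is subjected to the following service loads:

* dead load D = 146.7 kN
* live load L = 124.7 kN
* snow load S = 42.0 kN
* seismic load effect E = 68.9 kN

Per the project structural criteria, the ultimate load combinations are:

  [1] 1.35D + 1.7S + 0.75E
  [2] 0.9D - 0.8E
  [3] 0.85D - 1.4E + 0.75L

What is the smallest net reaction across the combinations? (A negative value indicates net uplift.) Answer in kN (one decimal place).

76.9 kN

[1] 1.35(146.7) + 1.7(42.0) + 0.75(68.9) = 198.0 + 71.4 + 51.7 = 321.1
[2] 0.9(146.7) - 0.8(68.9) = 132.0 - 55.1 = 76.9
[3] 0.85(146.7) - 1.4(68.9) + 0.75(124.7) = 121.8
Combination 2 gives the minimum: 76.9 kN.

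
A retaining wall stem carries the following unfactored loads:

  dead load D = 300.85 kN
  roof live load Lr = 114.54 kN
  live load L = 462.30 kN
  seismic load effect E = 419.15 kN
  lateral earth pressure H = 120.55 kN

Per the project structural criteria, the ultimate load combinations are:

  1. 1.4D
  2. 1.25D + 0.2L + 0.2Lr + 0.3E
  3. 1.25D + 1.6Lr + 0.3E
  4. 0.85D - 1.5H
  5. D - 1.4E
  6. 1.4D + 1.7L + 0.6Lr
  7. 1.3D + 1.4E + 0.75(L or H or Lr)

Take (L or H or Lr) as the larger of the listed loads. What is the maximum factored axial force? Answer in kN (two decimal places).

1324.64 kN

(L or H or Lr) → L = 462.30 kN.
1. 1.4(300.85) = 421.19
2. 1.25(300.85) + 0.2(462.30) + 0.2(114.54) + 0.3(419.15) = 617.18
3. 1.25(300.85) + 1.6(114.54) + 0.3(419.15) = 685.07
4. 0.85(300.85) - 1.5(120.55) = 74.90
5. 1.0(300.85) - 1.4(419.15) = -285.96
6. 1.4(300.85) + 1.7(462.30) + 0.6(114.54) = 1275.82
7. 1.3(300.85) + 1.4(419.15) + 0.75(462.30) = 1324.64
Maximum is from combination 7.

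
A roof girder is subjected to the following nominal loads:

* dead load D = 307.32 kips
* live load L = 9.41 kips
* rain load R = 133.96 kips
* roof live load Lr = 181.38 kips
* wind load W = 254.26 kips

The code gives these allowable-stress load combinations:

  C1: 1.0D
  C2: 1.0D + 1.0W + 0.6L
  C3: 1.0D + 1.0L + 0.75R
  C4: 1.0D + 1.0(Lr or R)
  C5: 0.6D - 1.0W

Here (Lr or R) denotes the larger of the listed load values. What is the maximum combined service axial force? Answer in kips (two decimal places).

(Lr or R) → Lr = 181.38 kips.
C1: 1.0(307.32) = 307.32
C2: 1.0(307.32) + 1.0(254.26) + 0.6(9.41) = 307.32 + 254.26 + 5.65 = 567.23
C3: 1.0(307.32) + 1.0(9.41) + 0.75(133.96) = 307.32 + 9.41 + 100.47 = 417.20
C4: 1.0(307.32) + 1.0(181.38) = 307.32 + 181.38 = 488.70
C5: 0.6(307.32) - 1.0(254.26) = 184.39 - 254.26 = -69.87
Maximum is from combination 2.

567.23 kips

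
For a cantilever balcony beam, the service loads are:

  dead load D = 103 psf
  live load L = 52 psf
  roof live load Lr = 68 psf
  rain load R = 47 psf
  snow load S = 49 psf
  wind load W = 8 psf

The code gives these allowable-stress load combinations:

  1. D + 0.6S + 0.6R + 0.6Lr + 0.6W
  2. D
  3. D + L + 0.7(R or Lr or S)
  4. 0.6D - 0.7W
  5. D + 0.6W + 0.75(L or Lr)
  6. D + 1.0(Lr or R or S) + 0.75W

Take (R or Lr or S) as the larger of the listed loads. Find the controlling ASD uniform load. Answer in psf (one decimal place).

206.2 psf

(R or Lr or S) → Lr = 68 psf; (L or Lr) → Lr = 68 psf; (Lr or R or S) → Lr = 68 psf.
1. 1.0(103) + 0.6(49) + 0.6(47) + 0.6(68) + 0.6(8) = 103.0 + 29.4 + 28.2 + 40.8 + 4.8 = 206.2
2. 1.0(103) = 103.0
3. 1.0(103) + 1.0(52) + 0.7(68) = 103.0 + 52.0 + 47.6 = 202.6
4. 0.6(103) - 0.7(8) = 61.8 - 5.6 = 56.2
5. 1.0(103) + 0.6(8) + 0.75(68) = 103.0 + 4.8 + 51.0 = 158.8
6. 1.0(103) + 1.0(68) + 0.75(8) = 103.0 + 68.0 + 6.0 = 177.0
Combination 1 governs: q = 206.2 psf.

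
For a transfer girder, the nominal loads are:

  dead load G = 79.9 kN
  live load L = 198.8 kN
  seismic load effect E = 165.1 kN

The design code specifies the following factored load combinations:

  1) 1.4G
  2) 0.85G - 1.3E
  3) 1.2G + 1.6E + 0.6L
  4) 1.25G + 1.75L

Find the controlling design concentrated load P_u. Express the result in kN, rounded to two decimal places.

479.32 kN

1) 1.4(79.9) = 111.86
2) 0.85(79.9) - 1.3(165.1) = -146.72
3) 1.2(79.9) + 1.6(165.1) + 0.6(198.8) = 479.32
4) 1.25(79.9) + 1.75(198.8) = 447.78
Maximum is from combination 3.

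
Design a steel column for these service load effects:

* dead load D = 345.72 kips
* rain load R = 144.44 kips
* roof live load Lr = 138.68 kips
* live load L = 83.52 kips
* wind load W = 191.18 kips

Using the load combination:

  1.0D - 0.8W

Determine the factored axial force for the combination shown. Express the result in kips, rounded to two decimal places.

1.0(345.72) - 0.8(191.18) = 192.78
P_u = 192.78 kips.

192.78 kips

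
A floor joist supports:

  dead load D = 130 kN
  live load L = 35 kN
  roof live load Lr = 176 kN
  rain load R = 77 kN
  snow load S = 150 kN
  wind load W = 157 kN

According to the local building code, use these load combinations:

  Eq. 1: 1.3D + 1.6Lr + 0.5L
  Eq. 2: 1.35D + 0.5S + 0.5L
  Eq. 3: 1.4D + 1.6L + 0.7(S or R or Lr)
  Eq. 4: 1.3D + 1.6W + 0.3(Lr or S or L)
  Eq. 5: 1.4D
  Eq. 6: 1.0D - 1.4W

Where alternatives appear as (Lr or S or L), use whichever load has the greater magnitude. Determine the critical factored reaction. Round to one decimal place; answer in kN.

473.0 kN

(S or R or Lr) → Lr = 176 kN; (Lr or S or L) → Lr = 176 kN.
Eq. 1: 1.3(130) + 1.6(176) + 0.5(35) = 169.0 + 281.6 + 17.5 = 468.1
Eq. 2: 1.35(130) + 0.5(150) + 0.5(35) = 175.5 + 75.0 + 17.5 = 268.0
Eq. 3: 1.4(130) + 1.6(35) + 0.7(176) = 182.0 + 56.0 + 123.2 = 361.2
Eq. 4: 1.3(130) + 1.6(157) + 0.3(176) = 169.0 + 251.2 + 52.8 = 473.0
Eq. 5: 1.4(130) = 182.0
Eq. 6: 1.0(130) - 1.4(157) = 130.0 - 219.8 = -89.8
Maximum is from combination 4.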